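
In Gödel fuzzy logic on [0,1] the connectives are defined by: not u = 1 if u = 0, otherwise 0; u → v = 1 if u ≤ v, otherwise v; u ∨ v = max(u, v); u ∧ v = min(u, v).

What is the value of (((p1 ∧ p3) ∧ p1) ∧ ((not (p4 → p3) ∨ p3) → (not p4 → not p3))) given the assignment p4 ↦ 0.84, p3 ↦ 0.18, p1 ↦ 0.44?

0.18

(p1 ∧ p3) = min(0.44, 0.18) = 0.18
((p1 ∧ p3) ∧ p1) = min(0.18, 0.44) = 0.18
(p4 → p3): 0.84 > 0.18, so result = 0.18
not (p4 → p3): Gödel ¬ of 0.18 = 0 (operand ≠ 0)
(not (p4 → p3) ∨ p3) = max(0, 0.18) = 0.18
not p4: Gödel ¬ of 0.84 = 0 (operand ≠ 0)
not p3: Gödel ¬ of 0.18 = 0 (operand ≠ 0)
(not p4 → not p3): 0 ≤ 0, so result = 1
((not (p4 → p3) ∨ p3) → (not p4 → not p3)): 0.18 ≤ 1, so result = 1
(((p1 ∧ p3) ∧ p1) ∧ ((not (p4 → p3) ∨ p3) → (not p4 → not p3))) = min(0.18, 1) = 0.18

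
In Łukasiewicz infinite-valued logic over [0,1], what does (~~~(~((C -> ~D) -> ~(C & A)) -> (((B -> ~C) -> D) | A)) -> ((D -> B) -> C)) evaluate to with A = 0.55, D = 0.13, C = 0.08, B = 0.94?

1.00

~D: Łukasiewicz ¬ gives 1 − 0.13 = 0.87
(C -> ~D): min(1, 1 − 0.08 + 0.87) = 1
(C & A) = min(0.08, 0.55) = 0.08
~(C & A): Łukasiewicz ¬ gives 1 − 0.08 = 0.92
((C -> ~D) -> ~(C & A)): min(1, 1 − 1 + 0.92) = 0.92
~((C -> ~D) -> ~(C & A)): Łukasiewicz ¬ gives 1 − 0.92 = 0.08
~C: Łukasiewicz ¬ gives 1 − 0.08 = 0.92
(B -> ~C): min(1, 1 − 0.94 + 0.92) = 0.98
((B -> ~C) -> D): min(1, 1 − 0.98 + 0.13) = 0.15
(((B -> ~C) -> D) | A) = max(0.15, 0.55) = 0.55
(~((C -> ~D) -> ~(C & A)) -> (((B -> ~C) -> D) | A)): min(1, 1 − 0.08 + 0.55) = 1
~(~((C -> ~D) -> ~(C & A)) -> (((B -> ~C) -> D) | A)): Łukasiewicz ¬ gives 1 − 1 = 0
~~(~((C -> ~D) -> ~(C & A)) -> (((B -> ~C) -> D) | A)): Łukasiewicz ¬ gives 1 − 0 = 1
~~~(~((C -> ~D) -> ~(C & A)) -> (((B -> ~C) -> D) | A)): Łukasiewicz ¬ gives 1 − 1 = 0
(D -> B): min(1, 1 − 0.13 + 0.94) = 1
((D -> B) -> C): min(1, 1 − 1 + 0.08) = 0.08
(~~~(~((C -> ~D) -> ~(C & A)) -> (((B -> ~C) -> D) | A)) -> ((D -> B) -> C)): min(1, 1 − 0 + 0.08) = 1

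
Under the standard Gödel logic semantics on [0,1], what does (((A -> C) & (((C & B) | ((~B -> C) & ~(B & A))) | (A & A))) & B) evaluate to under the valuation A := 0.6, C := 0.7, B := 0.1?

(A -> C): 0.6 ≤ 0.7, so result = 1
(C & B) = min(0.7, 0.1) = 0.1
~B: Gödel ¬ of 0.1 = 0 (operand ≠ 0)
(~B -> C): 0 ≤ 0.7, so result = 1
(B & A) = min(0.1, 0.6) = 0.1
~(B & A): Gödel ¬ of 0.1 = 0 (operand ≠ 0)
((~B -> C) & ~(B & A)) = min(1, 0) = 0
((C & B) | ((~B -> C) & ~(B & A))) = max(0.1, 0) = 0.1
(A & A) = min(0.6, 0.6) = 0.6
(((C & B) | ((~B -> C) & ~(B & A))) | (A & A)) = max(0.1, 0.6) = 0.6
((A -> C) & (((C & B) | ((~B -> C) & ~(B & A))) | (A & A))) = min(1, 0.6) = 0.6
(((A -> C) & (((C & B) | ((~B -> C) & ~(B & A))) | (A & A))) & B) = min(0.6, 0.1) = 0.1

0.10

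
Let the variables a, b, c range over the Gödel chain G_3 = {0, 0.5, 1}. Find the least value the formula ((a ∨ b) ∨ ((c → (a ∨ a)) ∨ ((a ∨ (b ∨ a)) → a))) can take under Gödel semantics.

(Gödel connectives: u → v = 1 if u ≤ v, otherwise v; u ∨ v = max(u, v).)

0.50

The minimum is attained at a = 0, b = 0.5, c = 0.5:
  (a ∨ b) = max(0, 0.5) = 0.5
  (a ∨ a) = max(0, 0) = 0
  (c → (a ∨ a)): 0.5 > 0, so result = 0
  (b ∨ a) = max(0.5, 0) = 0.5
  (a ∨ (b ∨ a)) = max(0, 0.5) = 0.5
  ((a ∨ (b ∨ a)) → a): 0.5 > 0, so result = 0
  ((c → (a ∨ a)) ∨ ((a ∨ (b ∨ a)) → a)) = max(0, 0) = 0
  ((a ∨ b) ∨ ((c → (a ∨ a)) ∨ ((a ∨ (b ∨ a)) → a))) = max(0.5, 0) = 0.5
Checking all 27 assignments confirms none give a value below 0.50.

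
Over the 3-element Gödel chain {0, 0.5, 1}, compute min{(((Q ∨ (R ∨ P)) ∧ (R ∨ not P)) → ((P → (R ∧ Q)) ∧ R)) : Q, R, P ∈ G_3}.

The minimum is attained at Q = 0, R = 0.5, P = 0.5:
  (R ∨ P) = max(0.5, 0.5) = 0.5
  (Q ∨ (R ∨ P)) = max(0, 0.5) = 0.5
  not P: Gödel ¬ of 0.5 = 0 (operand ≠ 0)
  (R ∨ not P) = max(0.5, 0) = 0.5
  ((Q ∨ (R ∨ P)) ∧ (R ∨ not P)) = min(0.5, 0.5) = 0.5
  (R ∧ Q) = min(0.5, 0) = 0
  (P → (R ∧ Q)): 0.5 > 0, so result = 0
  ((P → (R ∧ Q)) ∧ R) = min(0, 0.5) = 0
  (((Q ∨ (R ∨ P)) ∧ (R ∨ not P)) → ((P → (R ∧ Q)) ∧ R)): 0.5 > 0, so result = 0
Checking all 27 assignments confirms none give a value below 0.00.

0.00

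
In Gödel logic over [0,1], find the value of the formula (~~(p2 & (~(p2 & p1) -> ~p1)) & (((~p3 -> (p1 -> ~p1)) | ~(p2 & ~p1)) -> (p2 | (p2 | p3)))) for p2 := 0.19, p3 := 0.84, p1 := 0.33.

0.84

(p2 & p1) = min(0.19, 0.33) = 0.19
~(p2 & p1): Gödel ¬ of 0.19 = 0 (operand ≠ 0)
~p1: Gödel ¬ of 0.33 = 0 (operand ≠ 0)
(~(p2 & p1) -> ~p1): 0 ≤ 0, so result = 1
(p2 & (~(p2 & p1) -> ~p1)) = min(0.19, 1) = 0.19
~(p2 & (~(p2 & p1) -> ~p1)): Gödel ¬ of 0.19 = 0 (operand ≠ 0)
~~(p2 & (~(p2 & p1) -> ~p1)): Gödel ¬ of 0 = 1 (operand is 0)
~p3: Gödel ¬ of 0.84 = 0 (operand ≠ 0)
~p1: Gödel ¬ of 0.33 = 0 (operand ≠ 0)
(p1 -> ~p1): 0.33 > 0, so result = 0
(~p3 -> (p1 -> ~p1)): 0 ≤ 0, so result = 1
~p1: Gödel ¬ of 0.33 = 0 (operand ≠ 0)
(p2 & ~p1) = min(0.19, 0) = 0
~(p2 & ~p1): Gödel ¬ of 0 = 1 (operand is 0)
((~p3 -> (p1 -> ~p1)) | ~(p2 & ~p1)) = max(1, 1) = 1
(p2 | p3) = max(0.19, 0.84) = 0.84
(p2 | (p2 | p3)) = max(0.19, 0.84) = 0.84
(((~p3 -> (p1 -> ~p1)) | ~(p2 & ~p1)) -> (p2 | (p2 | p3))): 1 > 0.84, so result = 0.84
(~~(p2 & (~(p2 & p1) -> ~p1)) & (((~p3 -> (p1 -> ~p1)) | ~(p2 & ~p1)) -> (p2 | (p2 | p3)))) = min(1, 0.84) = 0.84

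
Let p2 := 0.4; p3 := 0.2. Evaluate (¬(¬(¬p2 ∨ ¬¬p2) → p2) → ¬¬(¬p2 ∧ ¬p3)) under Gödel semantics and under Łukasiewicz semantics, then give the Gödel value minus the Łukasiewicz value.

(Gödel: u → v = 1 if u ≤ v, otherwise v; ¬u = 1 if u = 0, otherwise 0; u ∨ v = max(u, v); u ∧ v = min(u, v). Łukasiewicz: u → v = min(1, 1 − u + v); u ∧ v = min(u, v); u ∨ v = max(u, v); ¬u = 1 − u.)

Gödel evaluation:
  ¬p2: Gödel ¬ of 0.4 = 0 (operand ≠ 0)
  ¬p2: Gödel ¬ of 0.4 = 0 (operand ≠ 0)
  ¬¬p2: Gödel ¬ of 0 = 1 (operand is 0)
  (¬p2 ∨ ¬¬p2) = max(0, 1) = 1
  ¬(¬p2 ∨ ¬¬p2): Gödel ¬ of 1 = 0 (operand ≠ 0)
  (¬(¬p2 ∨ ¬¬p2) → p2): 0 ≤ 0.4, so result = 1
  ¬(¬(¬p2 ∨ ¬¬p2) → p2): Gödel ¬ of 1 = 0 (operand ≠ 0)
  ¬p2: Gödel ¬ of 0.4 = 0 (operand ≠ 0)
  ¬p3: Gödel ¬ of 0.2 = 0 (operand ≠ 0)
  (¬p2 ∧ ¬p3) = min(0, 0) = 0
  ¬(¬p2 ∧ ¬p3): Gödel ¬ of 0 = 1 (operand is 0)
  ¬¬(¬p2 ∧ ¬p3): Gödel ¬ of 1 = 0 (operand ≠ 0)
  (¬(¬(¬p2 ∨ ¬¬p2) → p2) → ¬¬(¬p2 ∧ ¬p3)): 0 ≤ 0, so result = 1
  Gödel value = 1
Łukasiewicz evaluation:
  ¬p2: Łukasiewicz ¬ gives 1 − 0.4 = 0.6
  ¬p2: Łukasiewicz ¬ gives 1 − 0.4 = 0.6
  ¬¬p2: Łukasiewicz ¬ gives 1 − 0.6 = 0.4
  (¬p2 ∨ ¬¬p2) = max(0.6, 0.4) = 0.6
  ¬(¬p2 ∨ ¬¬p2): Łukasiewicz ¬ gives 1 − 0.6 = 0.4
  (¬(¬p2 ∨ ¬¬p2) → p2): min(1, 1 − 0.4 + 0.4) = 1
  ¬(¬(¬p2 ∨ ¬¬p2) → p2): Łukasiewicz ¬ gives 1 − 1 = 0
  ¬p2: Łukasiewicz ¬ gives 1 − 0.4 = 0.6
  ¬p3: Łukasiewicz ¬ gives 1 − 0.2 = 0.8
  (¬p2 ∧ ¬p3) = min(0.6, 0.8) = 0.6
  ¬(¬p2 ∧ ¬p3): Łukasiewicz ¬ gives 1 − 0.6 = 0.4
  ¬¬(¬p2 ∧ ¬p3): Łukasiewicz ¬ gives 1 − 0.4 = 0.6
  (¬(¬(¬p2 ∨ ¬¬p2) → p2) → ¬¬(¬p2 ∧ ¬p3)): min(1, 1 − 0 + 0.6) = 1
  Łukasiewicz value = 1
Difference: 1 − 1 = 0.00

0.00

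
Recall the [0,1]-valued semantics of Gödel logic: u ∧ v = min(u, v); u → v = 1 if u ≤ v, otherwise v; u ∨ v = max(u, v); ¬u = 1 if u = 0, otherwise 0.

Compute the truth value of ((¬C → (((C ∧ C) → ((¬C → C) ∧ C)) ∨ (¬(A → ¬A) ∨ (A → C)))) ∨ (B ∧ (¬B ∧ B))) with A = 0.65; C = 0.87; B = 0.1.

¬C: Gödel ¬ of 0.87 = 0 (operand ≠ 0)
(C ∧ C) = min(0.87, 0.87) = 0.87
¬C: Gödel ¬ of 0.87 = 0 (operand ≠ 0)
(¬C → C): 0 ≤ 0.87, so result = 1
((¬C → C) ∧ C) = min(1, 0.87) = 0.87
((C ∧ C) → ((¬C → C) ∧ C)): 0.87 ≤ 0.87, so result = 1
¬A: Gödel ¬ of 0.65 = 0 (operand ≠ 0)
(A → ¬A): 0.65 > 0, so result = 0
¬(A → ¬A): Gödel ¬ of 0 = 1 (operand is 0)
(A → C): 0.65 ≤ 0.87, so result = 1
(¬(A → ¬A) ∨ (A → C)) = max(1, 1) = 1
(((C ∧ C) → ((¬C → C) ∧ C)) ∨ (¬(A → ¬A) ∨ (A → C))) = max(1, 1) = 1
(¬C → (((C ∧ C) → ((¬C → C) ∧ C)) ∨ (¬(A → ¬A) ∨ (A → C)))): 0 ≤ 1, so result = 1
¬B: Gödel ¬ of 0.1 = 0 (operand ≠ 0)
(¬B ∧ B) = min(0, 0.1) = 0
(B ∧ (¬B ∧ B)) = min(0.1, 0) = 0
((¬C → (((C ∧ C) → ((¬C → C) ∧ C)) ∨ (¬(A → ¬A) ∨ (A → C)))) ∨ (B ∧ (¬B ∧ B))) = max(1, 0) = 1

1.00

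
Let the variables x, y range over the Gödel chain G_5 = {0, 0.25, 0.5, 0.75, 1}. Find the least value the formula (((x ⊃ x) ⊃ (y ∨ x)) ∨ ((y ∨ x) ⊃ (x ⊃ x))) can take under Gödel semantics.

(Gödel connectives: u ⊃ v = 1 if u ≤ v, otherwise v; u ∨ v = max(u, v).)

Every assignment gives 1. For instance at x = 0, y = 0:
  (x ⊃ x): 0 ≤ 0, so result = 1
  (y ∨ x) = max(0, 0) = 0
  ((x ⊃ x) ⊃ (y ∨ x)): 1 > 0, so result = 0
  (y ∨ x) = max(0, 0) = 0
  (x ⊃ x): 0 ≤ 0, so result = 1
  ((y ∨ x) ⊃ (x ⊃ x)): 0 ≤ 1, so result = 1
  (((x ⊃ x) ⊃ (y ∨ x)) ∨ ((y ∨ x) ⊃ (x ⊃ x))) = max(0, 1) = 1
All 25 assignments give value 1 — the formula is a G_5-tautology.

1.00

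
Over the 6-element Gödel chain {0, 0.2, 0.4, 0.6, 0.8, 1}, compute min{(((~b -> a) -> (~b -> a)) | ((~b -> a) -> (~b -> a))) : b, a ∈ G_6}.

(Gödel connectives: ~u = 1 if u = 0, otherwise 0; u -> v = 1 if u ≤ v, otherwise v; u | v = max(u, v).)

1.00

Every assignment gives 1. For instance at b = 0, a = 0:
  ~b: Gödel ¬ of 0 = 1 (operand is 0)
  (~b -> a): 1 > 0, so result = 0
  ~b: Gödel ¬ of 0 = 1 (operand is 0)
  (~b -> a): 1 > 0, so result = 0
  ((~b -> a) -> (~b -> a)): 0 ≤ 0, so result = 1
  ~b: Gödel ¬ of 0 = 1 (operand is 0)
  (~b -> a): 1 > 0, so result = 0
  ~b: Gödel ¬ of 0 = 1 (operand is 0)
  (~b -> a): 1 > 0, so result = 0
  ((~b -> a) -> (~b -> a)): 0 ≤ 0, so result = 1
  (((~b -> a) -> (~b -> a)) | ((~b -> a) -> (~b -> a))) = max(1, 1) = 1
All 36 assignments give value 1 — the formula is a G_6-tautology.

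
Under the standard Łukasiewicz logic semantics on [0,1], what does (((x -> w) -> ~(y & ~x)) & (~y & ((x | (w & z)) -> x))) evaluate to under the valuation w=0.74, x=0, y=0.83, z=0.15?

0.17

(x -> w): min(1, 1 − 0 + 0.74) = 1
~x: Łukasiewicz ¬ gives 1 − 0 = 1
(y & ~x) = min(0.83, 1) = 0.83
~(y & ~x): Łukasiewicz ¬ gives 1 − 0.83 = 0.17
((x -> w) -> ~(y & ~x)): min(1, 1 − 1 + 0.17) = 0.17
~y: Łukasiewicz ¬ gives 1 − 0.83 = 0.17
(w & z) = min(0.74, 0.15) = 0.15
(x | (w & z)) = max(0, 0.15) = 0.15
((x | (w & z)) -> x): min(1, 1 − 0.15 + 0) = 0.85
(~y & ((x | (w & z)) -> x)) = min(0.17, 0.85) = 0.17
(((x -> w) -> ~(y & ~x)) & (~y & ((x | (w & z)) -> x))) = min(0.17, 0.17) = 0.17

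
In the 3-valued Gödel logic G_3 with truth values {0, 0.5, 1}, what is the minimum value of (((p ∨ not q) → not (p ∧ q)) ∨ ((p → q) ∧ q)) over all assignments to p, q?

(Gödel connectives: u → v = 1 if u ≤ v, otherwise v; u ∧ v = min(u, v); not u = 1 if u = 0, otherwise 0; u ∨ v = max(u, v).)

0.50

The minimum is attained at p = 0.5, q = 0.5:
  not q: Gödel ¬ of 0.5 = 0 (operand ≠ 0)
  (p ∨ not q) = max(0.5, 0) = 0.5
  (p ∧ q) = min(0.5, 0.5) = 0.5
  not (p ∧ q): Gödel ¬ of 0.5 = 0 (operand ≠ 0)
  ((p ∨ not q) → not (p ∧ q)): 0.5 > 0, so result = 0
  (p → q): 0.5 ≤ 0.5, so result = 1
  ((p → q) ∧ q) = min(1, 0.5) = 0.5
  (((p ∨ not q) → not (p ∧ q)) ∨ ((p → q) ∧ q)) = max(0, 0.5) = 0.5
Checking all 9 assignments confirms none give a value below 0.50.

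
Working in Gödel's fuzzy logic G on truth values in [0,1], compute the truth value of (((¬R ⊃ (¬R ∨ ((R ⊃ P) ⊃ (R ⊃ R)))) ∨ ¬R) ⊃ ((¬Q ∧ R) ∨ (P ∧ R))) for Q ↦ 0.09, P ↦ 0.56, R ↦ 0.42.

¬R: Gödel ¬ of 0.42 = 0 (operand ≠ 0)
¬R: Gödel ¬ of 0.42 = 0 (operand ≠ 0)
(R ⊃ P): 0.42 ≤ 0.56, so result = 1
(R ⊃ R): 0.42 ≤ 0.42, so result = 1
((R ⊃ P) ⊃ (R ⊃ R)): 1 ≤ 1, so result = 1
(¬R ∨ ((R ⊃ P) ⊃ (R ⊃ R))) = max(0, 1) = 1
(¬R ⊃ (¬R ∨ ((R ⊃ P) ⊃ (R ⊃ R)))): 0 ≤ 1, so result = 1
¬R: Gödel ¬ of 0.42 = 0 (operand ≠ 0)
((¬R ⊃ (¬R ∨ ((R ⊃ P) ⊃ (R ⊃ R)))) ∨ ¬R) = max(1, 0) = 1
¬Q: Gödel ¬ of 0.09 = 0 (operand ≠ 0)
(¬Q ∧ R) = min(0, 0.42) = 0
(P ∧ R) = min(0.56, 0.42) = 0.42
((¬Q ∧ R) ∨ (P ∧ R)) = max(0, 0.42) = 0.42
(((¬R ⊃ (¬R ∨ ((R ⊃ P) ⊃ (R ⊃ R)))) ∨ ¬R) ⊃ ((¬Q ∧ R) ∨ (P ∧ R))): 1 > 0.42, so result = 0.42

0.42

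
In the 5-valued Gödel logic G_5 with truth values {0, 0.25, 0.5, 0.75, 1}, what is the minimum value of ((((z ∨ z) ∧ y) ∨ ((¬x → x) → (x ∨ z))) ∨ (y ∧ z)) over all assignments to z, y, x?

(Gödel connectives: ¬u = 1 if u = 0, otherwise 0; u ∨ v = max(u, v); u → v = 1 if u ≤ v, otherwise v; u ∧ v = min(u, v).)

The minimum is attained at z = 0, y = 0, x = 0.25:
  (z ∨ z) = max(0, 0) = 0
  ((z ∨ z) ∧ y) = min(0, 0) = 0
  ¬x: Gödel ¬ of 0.25 = 0 (operand ≠ 0)
  (¬x → x): 0 ≤ 0.25, so result = 1
  (x ∨ z) = max(0.25, 0) = 0.25
  ((¬x → x) → (x ∨ z)): 1 > 0.25, so result = 0.25
  (((z ∨ z) ∧ y) ∨ ((¬x → x) → (x ∨ z))) = max(0, 0.25) = 0.25
  (y ∧ z) = min(0, 0) = 0
  ((((z ∨ z) ∧ y) ∨ ((¬x → x) → (x ∨ z))) ∨ (y ∧ z)) = max(0.25, 0) = 0.25
Checking all 125 assignments confirms none give a value below 0.25.

0.25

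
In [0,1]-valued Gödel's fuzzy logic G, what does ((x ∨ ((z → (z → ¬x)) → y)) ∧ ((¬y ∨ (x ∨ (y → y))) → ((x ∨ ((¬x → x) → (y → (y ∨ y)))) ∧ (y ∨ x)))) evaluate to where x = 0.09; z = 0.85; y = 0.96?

0.96

¬x: Gödel ¬ of 0.09 = 0 (operand ≠ 0)
(z → ¬x): 0.85 > 0, so result = 0
(z → (z → ¬x)): 0.85 > 0, so result = 0
((z → (z → ¬x)) → y): 0 ≤ 0.96, so result = 1
(x ∨ ((z → (z → ¬x)) → y)) = max(0.09, 1) = 1
¬y: Gödel ¬ of 0.96 = 0 (operand ≠ 0)
(y → y): 0.96 ≤ 0.96, so result = 1
(x ∨ (y → y)) = max(0.09, 1) = 1
(¬y ∨ (x ∨ (y → y))) = max(0, 1) = 1
¬x: Gödel ¬ of 0.09 = 0 (operand ≠ 0)
(¬x → x): 0 ≤ 0.09, so result = 1
(y ∨ y) = max(0.96, 0.96) = 0.96
(y → (y ∨ y)): 0.96 ≤ 0.96, so result = 1
((¬x → x) → (y → (y ∨ y))): 1 ≤ 1, so result = 1
(x ∨ ((¬x → x) → (y → (y ∨ y)))) = max(0.09, 1) = 1
(y ∨ x) = max(0.96, 0.09) = 0.96
((x ∨ ((¬x → x) → (y → (y ∨ y)))) ∧ (y ∨ x)) = min(1, 0.96) = 0.96
((¬y ∨ (x ∨ (y → y))) → ((x ∨ ((¬x → x) → (y → (y ∨ y)))) ∧ (y ∨ x))): 1 > 0.96, so result = 0.96
((x ∨ ((z → (z → ¬x)) → y)) ∧ ((¬y ∨ (x ∨ (y → y))) → ((x ∨ ((¬x → x) → (y → (y ∨ y)))) ∧ (y ∨ x)))) = min(1, 0.96) = 0.96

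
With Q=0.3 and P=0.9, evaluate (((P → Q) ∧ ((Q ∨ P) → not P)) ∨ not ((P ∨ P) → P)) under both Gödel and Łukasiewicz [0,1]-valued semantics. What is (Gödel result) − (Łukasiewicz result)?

-0.20

Gödel evaluation:
  (P → Q): 0.9 > 0.3, so result = 0.3
  (Q ∨ P) = max(0.3, 0.9) = 0.9
  not P: Gödel ¬ of 0.9 = 0 (operand ≠ 0)
  ((Q ∨ P) → not P): 0.9 > 0, so result = 0
  ((P → Q) ∧ ((Q ∨ P) → not P)) = min(0.3, 0) = 0
  (P ∨ P) = max(0.9, 0.9) = 0.9
  ((P ∨ P) → P): 0.9 ≤ 0.9, so result = 1
  not ((P ∨ P) → P): Gödel ¬ of 1 = 0 (operand ≠ 0)
  (((P → Q) ∧ ((Q ∨ P) → not P)) ∨ not ((P ∨ P) → P)) = max(0, 0) = 0
  Gödel value = 0
Łukasiewicz evaluation:
  (P → Q): min(1, 1 − 0.9 + 0.3) = 0.4
  (Q ∨ P) = max(0.3, 0.9) = 0.9
  not P: Łukasiewicz ¬ gives 1 − 0.9 = 0.1
  ((Q ∨ P) → not P): min(1, 1 − 0.9 + 0.1) = 0.2
  ((P → Q) ∧ ((Q ∨ P) → not P)) = min(0.4, 0.2) = 0.2
  (P ∨ P) = max(0.9, 0.9) = 0.9
  ((P ∨ P) → P): min(1, 1 − 0.9 + 0.9) = 1
  not ((P ∨ P) → P): Łukasiewicz ¬ gives 1 − 1 = 0
  (((P → Q) ∧ ((Q ∨ P) → not P)) ∨ not ((P ∨ P) → P)) = max(0.2, 0) = 0.2
  Łukasiewicz value = 0.2
Difference: 0 − 0.2 = -0.20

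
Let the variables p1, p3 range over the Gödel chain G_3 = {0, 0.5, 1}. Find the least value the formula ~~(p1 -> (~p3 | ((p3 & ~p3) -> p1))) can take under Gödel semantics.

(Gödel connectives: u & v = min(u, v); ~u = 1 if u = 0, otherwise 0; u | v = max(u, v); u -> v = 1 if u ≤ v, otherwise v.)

Every assignment gives 1. For instance at p1 = 0, p3 = 0:
  ~p3: Gödel ¬ of 0 = 1 (operand is 0)
  ~p3: Gödel ¬ of 0 = 1 (operand is 0)
  (p3 & ~p3) = min(0, 1) = 0
  ((p3 & ~p3) -> p1): 0 ≤ 0, so result = 1
  (~p3 | ((p3 & ~p3) -> p1)) = max(1, 1) = 1
  (p1 -> (~p3 | ((p3 & ~p3) -> p1))): 0 ≤ 1, so result = 1
  ~(p1 -> (~p3 | ((p3 & ~p3) -> p1))): Gödel ¬ of 1 = 0 (operand ≠ 0)
  ~~(p1 -> (~p3 | ((p3 & ~p3) -> p1))): Gödel ¬ of 0 = 1 (operand is 0)
All 9 assignments give value 1 — the formula is a G_3-tautology.

1.00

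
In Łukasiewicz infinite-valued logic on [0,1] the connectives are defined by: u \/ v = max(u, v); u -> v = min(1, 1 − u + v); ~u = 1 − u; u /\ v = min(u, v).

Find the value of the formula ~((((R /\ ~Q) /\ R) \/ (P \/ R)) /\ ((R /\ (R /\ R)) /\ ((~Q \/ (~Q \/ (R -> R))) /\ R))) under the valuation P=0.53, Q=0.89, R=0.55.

~Q: Łukasiewicz ¬ gives 1 − 0.89 = 0.11
(R /\ ~Q) = min(0.55, 0.11) = 0.11
((R /\ ~Q) /\ R) = min(0.11, 0.55) = 0.11
(P \/ R) = max(0.53, 0.55) = 0.55
(((R /\ ~Q) /\ R) \/ (P \/ R)) = max(0.11, 0.55) = 0.55
(R /\ R) = min(0.55, 0.55) = 0.55
(R /\ (R /\ R)) = min(0.55, 0.55) = 0.55
~Q: Łukasiewicz ¬ gives 1 − 0.89 = 0.11
~Q: Łukasiewicz ¬ gives 1 − 0.89 = 0.11
(R -> R): min(1, 1 − 0.55 + 0.55) = 1
(~Q \/ (R -> R)) = max(0.11, 1) = 1
(~Q \/ (~Q \/ (R -> R))) = max(0.11, 1) = 1
((~Q \/ (~Q \/ (R -> R))) /\ R) = min(1, 0.55) = 0.55
((R /\ (R /\ R)) /\ ((~Q \/ (~Q \/ (R -> R))) /\ R)) = min(0.55, 0.55) = 0.55
((((R /\ ~Q) /\ R) \/ (P \/ R)) /\ ((R /\ (R /\ R)) /\ ((~Q \/ (~Q \/ (R -> R))) /\ R))) = min(0.55, 0.55) = 0.55
~((((R /\ ~Q) /\ R) \/ (P \/ R)) /\ ((R /\ (R /\ R)) /\ ((~Q \/ (~Q \/ (R -> R))) /\ R))): Łukasiewicz ¬ gives 1 − 0.55 = 0.45

0.45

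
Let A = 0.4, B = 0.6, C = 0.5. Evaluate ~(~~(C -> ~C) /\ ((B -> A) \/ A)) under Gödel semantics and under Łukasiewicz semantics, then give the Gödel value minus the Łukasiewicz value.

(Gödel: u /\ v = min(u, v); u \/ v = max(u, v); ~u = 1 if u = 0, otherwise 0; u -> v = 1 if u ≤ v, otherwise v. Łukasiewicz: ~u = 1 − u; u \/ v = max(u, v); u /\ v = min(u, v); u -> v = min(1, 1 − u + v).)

Gödel evaluation:
  ~C: Gödel ¬ of 0.5 = 0 (operand ≠ 0)
  (C -> ~C): 0.5 > 0, so result = 0
  ~(C -> ~C): Gödel ¬ of 0 = 1 (operand is 0)
  ~~(C -> ~C): Gödel ¬ of 1 = 0 (operand ≠ 0)
  (B -> A): 0.6 > 0.4, so result = 0.4
  ((B -> A) \/ A) = max(0.4, 0.4) = 0.4
  (~~(C -> ~C) /\ ((B -> A) \/ A)) = min(0, 0.4) = 0
  ~(~~(C -> ~C) /\ ((B -> A) \/ A)): Gödel ¬ of 0 = 1 (operand is 0)
  Gödel value = 1
Łukasiewicz evaluation:
  ~C: Łukasiewicz ¬ gives 1 − 0.5 = 0.5
  (C -> ~C): min(1, 1 − 0.5 + 0.5) = 1
  ~(C -> ~C): Łukasiewicz ¬ gives 1 − 1 = 0
  ~~(C -> ~C): Łukasiewicz ¬ gives 1 − 0 = 1
  (B -> A): min(1, 1 − 0.6 + 0.4) = 0.8
  ((B -> A) \/ A) = max(0.8, 0.4) = 0.8
  (~~(C -> ~C) /\ ((B -> A) \/ A)) = min(1, 0.8) = 0.8
  ~(~~(C -> ~C) /\ ((B -> A) \/ A)): Łukasiewicz ¬ gives 1 − 0.8 = 0.2
  Łukasiewicz value = 0.2
Difference: 1 − 0.2 = 0.80

0.80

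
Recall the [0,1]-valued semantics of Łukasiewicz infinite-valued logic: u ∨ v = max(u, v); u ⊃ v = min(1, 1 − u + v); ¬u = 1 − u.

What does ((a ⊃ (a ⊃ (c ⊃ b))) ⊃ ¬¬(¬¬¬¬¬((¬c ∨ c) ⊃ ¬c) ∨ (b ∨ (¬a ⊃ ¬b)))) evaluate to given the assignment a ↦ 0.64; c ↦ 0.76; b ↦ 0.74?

(c ⊃ b): min(1, 1 − 0.76 + 0.74) = 0.98
(a ⊃ (c ⊃ b)): min(1, 1 − 0.64 + 0.98) = 1
(a ⊃ (a ⊃ (c ⊃ b))): min(1, 1 − 0.64 + 1) = 1
¬c: Łukasiewicz ¬ gives 1 − 0.76 = 0.24
(¬c ∨ c) = max(0.24, 0.76) = 0.76
¬c: Łukasiewicz ¬ gives 1 − 0.76 = 0.24
((¬c ∨ c) ⊃ ¬c): min(1, 1 − 0.76 + 0.24) = 0.48
¬((¬c ∨ c) ⊃ ¬c): Łukasiewicz ¬ gives 1 − 0.48 = 0.52
¬¬((¬c ∨ c) ⊃ ¬c): Łukasiewicz ¬ gives 1 − 0.52 = 0.48
¬¬¬((¬c ∨ c) ⊃ ¬c): Łukasiewicz ¬ gives 1 − 0.48 = 0.52
¬¬¬¬((¬c ∨ c) ⊃ ¬c): Łukasiewicz ¬ gives 1 − 0.52 = 0.48
¬¬¬¬¬((¬c ∨ c) ⊃ ¬c): Łukasiewicz ¬ gives 1 − 0.48 = 0.52
¬a: Łukasiewicz ¬ gives 1 − 0.64 = 0.36
¬b: Łukasiewicz ¬ gives 1 − 0.74 = 0.26
(¬a ⊃ ¬b): min(1, 1 − 0.36 + 0.26) = 0.9
(b ∨ (¬a ⊃ ¬b)) = max(0.74, 0.9) = 0.9
(¬¬¬¬¬((¬c ∨ c) ⊃ ¬c) ∨ (b ∨ (¬a ⊃ ¬b))) = max(0.52, 0.9) = 0.9
¬(¬¬¬¬¬((¬c ∨ c) ⊃ ¬c) ∨ (b ∨ (¬a ⊃ ¬b))): Łukasiewicz ¬ gives 1 − 0.9 = 0.1
¬¬(¬¬¬¬¬((¬c ∨ c) ⊃ ¬c) ∨ (b ∨ (¬a ⊃ ¬b))): Łukasiewicz ¬ gives 1 − 0.1 = 0.9
((a ⊃ (a ⊃ (c ⊃ b))) ⊃ ¬¬(¬¬¬¬¬((¬c ∨ c) ⊃ ¬c) ∨ (b ∨ (¬a ⊃ ¬b)))): min(1, 1 − 1 + 0.9) = 0.9

0.90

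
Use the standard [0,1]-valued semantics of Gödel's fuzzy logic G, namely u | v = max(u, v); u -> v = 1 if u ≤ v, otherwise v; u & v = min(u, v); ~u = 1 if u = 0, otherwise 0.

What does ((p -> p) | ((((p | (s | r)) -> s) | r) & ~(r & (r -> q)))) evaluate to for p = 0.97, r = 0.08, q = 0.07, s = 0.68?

1.00

(p -> p): 0.97 ≤ 0.97, so result = 1
(s | r) = max(0.68, 0.08) = 0.68
(p | (s | r)) = max(0.97, 0.68) = 0.97
((p | (s | r)) -> s): 0.97 > 0.68, so result = 0.68
(((p | (s | r)) -> s) | r) = max(0.68, 0.08) = 0.68
(r -> q): 0.08 > 0.07, so result = 0.07
(r & (r -> q)) = min(0.08, 0.07) = 0.07
~(r & (r -> q)): Gödel ¬ of 0.07 = 0 (operand ≠ 0)
((((p | (s | r)) -> s) | r) & ~(r & (r -> q))) = min(0.68, 0) = 0
((p -> p) | ((((p | (s | r)) -> s) | r) & ~(r & (r -> q)))) = max(1, 0) = 1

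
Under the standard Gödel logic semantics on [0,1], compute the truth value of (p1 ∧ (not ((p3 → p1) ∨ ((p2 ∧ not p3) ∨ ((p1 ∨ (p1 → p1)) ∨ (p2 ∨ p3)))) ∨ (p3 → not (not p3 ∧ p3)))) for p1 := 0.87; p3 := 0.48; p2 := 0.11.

(p3 → p1): 0.48 ≤ 0.87, so result = 1
not p3: Gödel ¬ of 0.48 = 0 (operand ≠ 0)
(p2 ∧ not p3) = min(0.11, 0) = 0
(p1 → p1): 0.87 ≤ 0.87, so result = 1
(p1 ∨ (p1 → p1)) = max(0.87, 1) = 1
(p2 ∨ p3) = max(0.11, 0.48) = 0.48
((p1 ∨ (p1 → p1)) ∨ (p2 ∨ p3)) = max(1, 0.48) = 1
((p2 ∧ not p3) ∨ ((p1 ∨ (p1 → p1)) ∨ (p2 ∨ p3))) = max(0, 1) = 1
((p3 → p1) ∨ ((p2 ∧ not p3) ∨ ((p1 ∨ (p1 → p1)) ∨ (p2 ∨ p3)))) = max(1, 1) = 1
not ((p3 → p1) ∨ ((p2 ∧ not p3) ∨ ((p1 ∨ (p1 → p1)) ∨ (p2 ∨ p3)))): Gödel ¬ of 1 = 0 (operand ≠ 0)
not p3: Gödel ¬ of 0.48 = 0 (operand ≠ 0)
(not p3 ∧ p3) = min(0, 0.48) = 0
not (not p3 ∧ p3): Gödel ¬ of 0 = 1 (operand is 0)
(p3 → not (not p3 ∧ p3)): 0.48 ≤ 1, so result = 1
(not ((p3 → p1) ∨ ((p2 ∧ not p3) ∨ ((p1 ∨ (p1 → p1)) ∨ (p2 ∨ p3)))) ∨ (p3 → not (not p3 ∧ p3))) = max(0, 1) = 1
(p1 ∧ (not ((p3 → p1) ∨ ((p2 ∧ not p3) ∨ ((p1 ∨ (p1 → p1)) ∨ (p2 ∨ p3)))) ∨ (p3 → not (not p3 ∧ p3)))) = min(0.87, 1) = 0.87

0.87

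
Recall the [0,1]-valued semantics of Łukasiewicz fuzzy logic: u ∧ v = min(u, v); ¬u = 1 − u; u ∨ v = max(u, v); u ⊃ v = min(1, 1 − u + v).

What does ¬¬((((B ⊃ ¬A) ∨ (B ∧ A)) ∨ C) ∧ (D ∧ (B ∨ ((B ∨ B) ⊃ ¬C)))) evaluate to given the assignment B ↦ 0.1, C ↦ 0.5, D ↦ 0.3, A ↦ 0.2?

¬A: Łukasiewicz ¬ gives 1 − 0.2 = 0.8
(B ⊃ ¬A): min(1, 1 − 0.1 + 0.8) = 1
(B ∧ A) = min(0.1, 0.2) = 0.1
((B ⊃ ¬A) ∨ (B ∧ A)) = max(1, 0.1) = 1
(((B ⊃ ¬A) ∨ (B ∧ A)) ∨ C) = max(1, 0.5) = 1
(B ∨ B) = max(0.1, 0.1) = 0.1
¬C: Łukasiewicz ¬ gives 1 − 0.5 = 0.5
((B ∨ B) ⊃ ¬C): min(1, 1 − 0.1 + 0.5) = 1
(B ∨ ((B ∨ B) ⊃ ¬C)) = max(0.1, 1) = 1
(D ∧ (B ∨ ((B ∨ B) ⊃ ¬C))) = min(0.3, 1) = 0.3
((((B ⊃ ¬A) ∨ (B ∧ A)) ∨ C) ∧ (D ∧ (B ∨ ((B ∨ B) ⊃ ¬C)))) = min(1, 0.3) = 0.3
¬((((B ⊃ ¬A) ∨ (B ∧ A)) ∨ C) ∧ (D ∧ (B ∨ ((B ∨ B) ⊃ ¬C)))): Łukasiewicz ¬ gives 1 − 0.3 = 0.7
¬¬((((B ⊃ ¬A) ∨ (B ∧ A)) ∨ C) ∧ (D ∧ (B ∨ ((B ∨ B) ⊃ ¬C)))): Łukasiewicz ¬ gives 1 − 0.7 = 0.3

0.30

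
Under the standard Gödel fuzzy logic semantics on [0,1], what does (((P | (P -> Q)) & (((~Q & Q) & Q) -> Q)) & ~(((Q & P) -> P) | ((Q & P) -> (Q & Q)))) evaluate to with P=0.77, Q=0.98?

(P -> Q): 0.77 ≤ 0.98, so result = 1
(P | (P -> Q)) = max(0.77, 1) = 1
~Q: Gödel ¬ of 0.98 = 0 (operand ≠ 0)
(~Q & Q) = min(0, 0.98) = 0
((~Q & Q) & Q) = min(0, 0.98) = 0
(((~Q & Q) & Q) -> Q): 0 ≤ 0.98, so result = 1
((P | (P -> Q)) & (((~Q & Q) & Q) -> Q)) = min(1, 1) = 1
(Q & P) = min(0.98, 0.77) = 0.77
((Q & P) -> P): 0.77 ≤ 0.77, so result = 1
(Q & P) = min(0.98, 0.77) = 0.77
(Q & Q) = min(0.98, 0.98) = 0.98
((Q & P) -> (Q & Q)): 0.77 ≤ 0.98, so result = 1
(((Q & P) -> P) | ((Q & P) -> (Q & Q))) = max(1, 1) = 1
~(((Q & P) -> P) | ((Q & P) -> (Q & Q))): Gödel ¬ of 1 = 0 (operand ≠ 0)
(((P | (P -> Q)) & (((~Q & Q) & Q) -> Q)) & ~(((Q & P) -> P) | ((Q & P) -> (Q & Q)))) = min(1, 0) = 0

0.00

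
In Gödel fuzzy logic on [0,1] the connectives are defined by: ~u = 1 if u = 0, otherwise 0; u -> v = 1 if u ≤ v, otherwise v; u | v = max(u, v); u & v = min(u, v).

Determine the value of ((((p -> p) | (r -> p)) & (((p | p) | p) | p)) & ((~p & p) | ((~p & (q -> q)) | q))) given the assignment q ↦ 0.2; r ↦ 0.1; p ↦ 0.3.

0.20

(p -> p): 0.3 ≤ 0.3, so result = 1
(r -> p): 0.1 ≤ 0.3, so result = 1
((p -> p) | (r -> p)) = max(1, 1) = 1
(p | p) = max(0.3, 0.3) = 0.3
((p | p) | p) = max(0.3, 0.3) = 0.3
(((p | p) | p) | p) = max(0.3, 0.3) = 0.3
(((p -> p) | (r -> p)) & (((p | p) | p) | p)) = min(1, 0.3) = 0.3
~p: Gödel ¬ of 0.3 = 0 (operand ≠ 0)
(~p & p) = min(0, 0.3) = 0
~p: Gödel ¬ of 0.3 = 0 (operand ≠ 0)
(q -> q): 0.2 ≤ 0.2, so result = 1
(~p & (q -> q)) = min(0, 1) = 0
((~p & (q -> q)) | q) = max(0, 0.2) = 0.2
((~p & p) | ((~p & (q -> q)) | q)) = max(0, 0.2) = 0.2
((((p -> p) | (r -> p)) & (((p | p) | p) | p)) & ((~p & p) | ((~p & (q -> q)) | q))) = min(0.3, 0.2) = 0.2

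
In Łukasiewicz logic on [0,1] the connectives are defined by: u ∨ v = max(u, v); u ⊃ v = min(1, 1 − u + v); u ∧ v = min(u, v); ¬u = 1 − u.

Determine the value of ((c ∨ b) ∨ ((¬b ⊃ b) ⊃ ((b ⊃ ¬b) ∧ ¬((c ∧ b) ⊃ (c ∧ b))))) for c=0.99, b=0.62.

0.99

(c ∨ b) = max(0.99, 0.62) = 0.99
¬b: Łukasiewicz ¬ gives 1 − 0.62 = 0.38
(¬b ⊃ b): min(1, 1 − 0.38 + 0.62) = 1
¬b: Łukasiewicz ¬ gives 1 − 0.62 = 0.38
(b ⊃ ¬b): min(1, 1 − 0.62 + 0.38) = 0.76
(c ∧ b) = min(0.99, 0.62) = 0.62
(c ∧ b) = min(0.99, 0.62) = 0.62
((c ∧ b) ⊃ (c ∧ b)): min(1, 1 − 0.62 + 0.62) = 1
¬((c ∧ b) ⊃ (c ∧ b)): Łukasiewicz ¬ gives 1 − 1 = 0
((b ⊃ ¬b) ∧ ¬((c ∧ b) ⊃ (c ∧ b))) = min(0.76, 0) = 0
((¬b ⊃ b) ⊃ ((b ⊃ ¬b) ∧ ¬((c ∧ b) ⊃ (c ∧ b)))): min(1, 1 − 1 + 0) = 0
((c ∨ b) ∨ ((¬b ⊃ b) ⊃ ((b ⊃ ¬b) ∧ ¬((c ∧ b) ⊃ (c ∧ b))))) = max(0.99, 0) = 0.99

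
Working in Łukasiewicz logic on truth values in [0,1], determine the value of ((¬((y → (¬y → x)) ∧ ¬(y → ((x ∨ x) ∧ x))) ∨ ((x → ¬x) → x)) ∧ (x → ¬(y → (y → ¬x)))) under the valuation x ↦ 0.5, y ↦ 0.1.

¬y: Łukasiewicz ¬ gives 1 − 0.1 = 0.9
(¬y → x): min(1, 1 − 0.9 + 0.5) = 0.6
(y → (¬y → x)): min(1, 1 − 0.1 + 0.6) = 1
(x ∨ x) = max(0.5, 0.5) = 0.5
((x ∨ x) ∧ x) = min(0.5, 0.5) = 0.5
(y → ((x ∨ x) ∧ x)): min(1, 1 − 0.1 + 0.5) = 1
¬(y → ((x ∨ x) ∧ x)): Łukasiewicz ¬ gives 1 − 1 = 0
((y → (¬y → x)) ∧ ¬(y → ((x ∨ x) ∧ x))) = min(1, 0) = 0
¬((y → (¬y → x)) ∧ ¬(y → ((x ∨ x) ∧ x))): Łukasiewicz ¬ gives 1 − 0 = 1
¬x: Łukasiewicz ¬ gives 1 − 0.5 = 0.5
(x → ¬x): min(1, 1 − 0.5 + 0.5) = 1
((x → ¬x) → x): min(1, 1 − 1 + 0.5) = 0.5
(¬((y → (¬y → x)) ∧ ¬(y → ((x ∨ x) ∧ x))) ∨ ((x → ¬x) → x)) = max(1, 0.5) = 1
¬x: Łukasiewicz ¬ gives 1 − 0.5 = 0.5
(y → ¬x): min(1, 1 − 0.1 + 0.5) = 1
(y → (y → ¬x)): min(1, 1 − 0.1 + 1) = 1
¬(y → (y → ¬x)): Łukasiewicz ¬ gives 1 − 1 = 0
(x → ¬(y → (y → ¬x))): min(1, 1 − 0.5 + 0) = 0.5
((¬((y → (¬y → x)) ∧ ¬(y → ((x ∨ x) ∧ x))) ∨ ((x → ¬x) → x)) ∧ (x → ¬(y → (y → ¬x)))) = min(1, 0.5) = 0.5

0.50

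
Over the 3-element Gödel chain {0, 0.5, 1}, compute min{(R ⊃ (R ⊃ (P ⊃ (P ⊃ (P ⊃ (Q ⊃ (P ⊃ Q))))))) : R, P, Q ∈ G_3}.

Every assignment gives 1. For instance at R = 0, P = 0, Q = 0:
  (P ⊃ Q): 0 ≤ 0, so result = 1
  (Q ⊃ (P ⊃ Q)): 0 ≤ 1, so result = 1
  (P ⊃ (Q ⊃ (P ⊃ Q))): 0 ≤ 1, so result = 1
  (P ⊃ (P ⊃ (Q ⊃ (P ⊃ Q)))): 0 ≤ 1, so result = 1
  (P ⊃ (P ⊃ (P ⊃ (Q ⊃ (P ⊃ Q))))): 0 ≤ 1, so result = 1
  (R ⊃ (P ⊃ (P ⊃ (P ⊃ (Q ⊃ (P ⊃ Q)))))): 0 ≤ 1, so result = 1
  (R ⊃ (R ⊃ (P ⊃ (P ⊃ (P ⊃ (Q ⊃ (P ⊃ Q))))))): 0 ≤ 1, so result = 1
All 27 assignments give value 1 — the formula is a G_3-tautology.

1.00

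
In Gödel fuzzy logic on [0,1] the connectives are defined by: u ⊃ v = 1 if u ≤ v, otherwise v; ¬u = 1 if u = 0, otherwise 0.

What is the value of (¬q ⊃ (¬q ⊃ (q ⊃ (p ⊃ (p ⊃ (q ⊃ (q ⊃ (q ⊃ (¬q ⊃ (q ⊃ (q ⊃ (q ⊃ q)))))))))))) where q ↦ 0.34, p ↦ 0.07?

¬q: Gödel ¬ of 0.34 = 0 (operand ≠ 0)
¬q: Gödel ¬ of 0.34 = 0 (operand ≠ 0)
¬q: Gödel ¬ of 0.34 = 0 (operand ≠ 0)
(q ⊃ q): 0.34 ≤ 0.34, so result = 1
(q ⊃ (q ⊃ q)): 0.34 ≤ 1, so result = 1
(q ⊃ (q ⊃ (q ⊃ q))): 0.34 ≤ 1, so result = 1
(¬q ⊃ (q ⊃ (q ⊃ (q ⊃ q)))): 0 ≤ 1, so result = 1
(q ⊃ (¬q ⊃ (q ⊃ (q ⊃ (q ⊃ q))))): 0.34 ≤ 1, so result = 1
(q ⊃ (q ⊃ (¬q ⊃ (q ⊃ (q ⊃ (q ⊃ q)))))): 0.34 ≤ 1, so result = 1
(q ⊃ (q ⊃ (q ⊃ (¬q ⊃ (q ⊃ (q ⊃ (q ⊃ q))))))): 0.34 ≤ 1, so result = 1
(p ⊃ (q ⊃ (q ⊃ (q ⊃ (¬q ⊃ (q ⊃ (q ⊃ (q ⊃ q)))))))): 0.07 ≤ 1, so result = 1
(p ⊃ (p ⊃ (q ⊃ (q ⊃ (q ⊃ (¬q ⊃ (q ⊃ (q ⊃ (q ⊃ q))))))))): 0.07 ≤ 1, so result = 1
(q ⊃ (p ⊃ (p ⊃ (q ⊃ (q ⊃ (q ⊃ (¬q ⊃ (q ⊃ (q ⊃ (q ⊃ q)))))))))): 0.34 ≤ 1, so result = 1
(¬q ⊃ (q ⊃ (p ⊃ (p ⊃ (q ⊃ (q ⊃ (q ⊃ (¬q ⊃ (q ⊃ (q ⊃ (q ⊃ q))))))))))): 0 ≤ 1, so result = 1
(¬q ⊃ (¬q ⊃ (q ⊃ (p ⊃ (p ⊃ (q ⊃ (q ⊃ (q ⊃ (¬q ⊃ (q ⊃ (q ⊃ (q ⊃ q)))))))))))): 0 ≤ 1, so result = 1

1.00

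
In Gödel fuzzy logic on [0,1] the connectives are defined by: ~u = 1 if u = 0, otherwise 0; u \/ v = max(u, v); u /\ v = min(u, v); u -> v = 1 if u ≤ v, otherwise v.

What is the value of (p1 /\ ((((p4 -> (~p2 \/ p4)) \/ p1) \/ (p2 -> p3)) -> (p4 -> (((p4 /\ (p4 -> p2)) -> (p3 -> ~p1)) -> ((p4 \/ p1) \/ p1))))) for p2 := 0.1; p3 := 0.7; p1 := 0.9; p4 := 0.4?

~p2: Gödel ¬ of 0.1 = 0 (operand ≠ 0)
(~p2 \/ p4) = max(0, 0.4) = 0.4
(p4 -> (~p2 \/ p4)): 0.4 ≤ 0.4, so result = 1
((p4 -> (~p2 \/ p4)) \/ p1) = max(1, 0.9) = 1
(p2 -> p3): 0.1 ≤ 0.7, so result = 1
(((p4 -> (~p2 \/ p4)) \/ p1) \/ (p2 -> p3)) = max(1, 1) = 1
(p4 -> p2): 0.4 > 0.1, so result = 0.1
(p4 /\ (p4 -> p2)) = min(0.4, 0.1) = 0.1
~p1: Gödel ¬ of 0.9 = 0 (operand ≠ 0)
(p3 -> ~p1): 0.7 > 0, so result = 0
((p4 /\ (p4 -> p2)) -> (p3 -> ~p1)): 0.1 > 0, so result = 0
(p4 \/ p1) = max(0.4, 0.9) = 0.9
((p4 \/ p1) \/ p1) = max(0.9, 0.9) = 0.9
(((p4 /\ (p4 -> p2)) -> (p3 -> ~p1)) -> ((p4 \/ p1) \/ p1)): 0 ≤ 0.9, so result = 1
(p4 -> (((p4 /\ (p4 -> p2)) -> (p3 -> ~p1)) -> ((p4 \/ p1) \/ p1))): 0.4 ≤ 1, so result = 1
((((p4 -> (~p2 \/ p4)) \/ p1) \/ (p2 -> p3)) -> (p4 -> (((p4 /\ (p4 -> p2)) -> (p3 -> ~p1)) -> ((p4 \/ p1) \/ p1)))): 1 ≤ 1, so result = 1
(p1 /\ ((((p4 -> (~p2 \/ p4)) \/ p1) \/ (p2 -> p3)) -> (p4 -> (((p4 /\ (p4 -> p2)) -> (p3 -> ~p1)) -> ((p4 \/ p1) \/ p1))))) = min(0.9, 1) = 0.9

0.90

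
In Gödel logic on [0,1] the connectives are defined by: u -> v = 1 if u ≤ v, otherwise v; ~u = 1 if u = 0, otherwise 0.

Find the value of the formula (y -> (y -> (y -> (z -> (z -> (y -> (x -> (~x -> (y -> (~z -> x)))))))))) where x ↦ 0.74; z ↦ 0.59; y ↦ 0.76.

~x: Gödel ¬ of 0.74 = 0 (operand ≠ 0)
~z: Gödel ¬ of 0.59 = 0 (operand ≠ 0)
(~z -> x): 0 ≤ 0.74, so result = 1
(y -> (~z -> x)): 0.76 ≤ 1, so result = 1
(~x -> (y -> (~z -> x))): 0 ≤ 1, so result = 1
(x -> (~x -> (y -> (~z -> x)))): 0.74 ≤ 1, so result = 1
(y -> (x -> (~x -> (y -> (~z -> x))))): 0.76 ≤ 1, so result = 1
(z -> (y -> (x -> (~x -> (y -> (~z -> x)))))): 0.59 ≤ 1, so result = 1
(z -> (z -> (y -> (x -> (~x -> (y -> (~z -> x))))))): 0.59 ≤ 1, so result = 1
(y -> (z -> (z -> (y -> (x -> (~x -> (y -> (~z -> x)))))))): 0.76 ≤ 1, so result = 1
(y -> (y -> (z -> (z -> (y -> (x -> (~x -> (y -> (~z -> x))))))))): 0.76 ≤ 1, so result = 1
(y -> (y -> (y -> (z -> (z -> (y -> (x -> (~x -> (y -> (~z -> x)))))))))): 0.76 ≤ 1, so result = 1

1.00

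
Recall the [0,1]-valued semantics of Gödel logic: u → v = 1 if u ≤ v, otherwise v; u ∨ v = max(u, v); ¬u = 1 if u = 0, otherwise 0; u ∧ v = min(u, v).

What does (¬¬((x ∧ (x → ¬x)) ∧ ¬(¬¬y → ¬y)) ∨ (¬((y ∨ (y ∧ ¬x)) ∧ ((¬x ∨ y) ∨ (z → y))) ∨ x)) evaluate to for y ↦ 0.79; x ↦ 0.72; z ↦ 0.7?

¬x: Gödel ¬ of 0.72 = 0 (operand ≠ 0)
(x → ¬x): 0.72 > 0, so result = 0
(x ∧ (x → ¬x)) = min(0.72, 0) = 0
¬y: Gödel ¬ of 0.79 = 0 (operand ≠ 0)
¬¬y: Gödel ¬ of 0 = 1 (operand is 0)
¬y: Gödel ¬ of 0.79 = 0 (operand ≠ 0)
(¬¬y → ¬y): 1 > 0, so result = 0
¬(¬¬y → ¬y): Gödel ¬ of 0 = 1 (operand is 0)
((x ∧ (x → ¬x)) ∧ ¬(¬¬y → ¬y)) = min(0, 1) = 0
¬((x ∧ (x → ¬x)) ∧ ¬(¬¬y → ¬y)): Gödel ¬ of 0 = 1 (operand is 0)
¬¬((x ∧ (x → ¬x)) ∧ ¬(¬¬y → ¬y)): Gödel ¬ of 1 = 0 (operand ≠ 0)
¬x: Gödel ¬ of 0.72 = 0 (operand ≠ 0)
(y ∧ ¬x) = min(0.79, 0) = 0
(y ∨ (y ∧ ¬x)) = max(0.79, 0) = 0.79
¬x: Gödel ¬ of 0.72 = 0 (operand ≠ 0)
(¬x ∨ y) = max(0, 0.79) = 0.79
(z → y): 0.7 ≤ 0.79, so result = 1
((¬x ∨ y) ∨ (z → y)) = max(0.79, 1) = 1
((y ∨ (y ∧ ¬x)) ∧ ((¬x ∨ y) ∨ (z → y))) = min(0.79, 1) = 0.79
¬((y ∨ (y ∧ ¬x)) ∧ ((¬x ∨ y) ∨ (z → y))): Gödel ¬ of 0.79 = 0 (operand ≠ 0)
(¬((y ∨ (y ∧ ¬x)) ∧ ((¬x ∨ y) ∨ (z → y))) ∨ x) = max(0, 0.72) = 0.72
(¬¬((x ∧ (x → ¬x)) ∧ ¬(¬¬y → ¬y)) ∨ (¬((y ∨ (y ∧ ¬x)) ∧ ((¬x ∨ y) ∨ (z → y))) ∨ x)) = max(0, 0.72) = 0.72

0.72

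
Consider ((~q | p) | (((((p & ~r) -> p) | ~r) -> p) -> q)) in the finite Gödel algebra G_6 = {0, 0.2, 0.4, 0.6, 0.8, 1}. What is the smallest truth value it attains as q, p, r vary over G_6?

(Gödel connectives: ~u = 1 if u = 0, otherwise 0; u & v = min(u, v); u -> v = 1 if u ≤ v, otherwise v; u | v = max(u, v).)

0.40

The minimum is attained at q = 0.2, p = 0.4, r = 0:
  ~q: Gödel ¬ of 0.2 = 0 (operand ≠ 0)
  (~q | p) = max(0, 0.4) = 0.4
  ~r: Gödel ¬ of 0 = 1 (operand is 0)
  (p & ~r) = min(0.4, 1) = 0.4
  ((p & ~r) -> p): 0.4 ≤ 0.4, so result = 1
  ~r: Gödel ¬ of 0 = 1 (operand is 0)
  (((p & ~r) -> p) | ~r) = max(1, 1) = 1
  ((((p & ~r) -> p) | ~r) -> p): 1 > 0.4, so result = 0.4
  (((((p & ~r) -> p) | ~r) -> p) -> q): 0.4 > 0.2, so result = 0.2
  ((~q | p) | (((((p & ~r) -> p) | ~r) -> p) -> q)) = max(0.4, 0.2) = 0.4
Checking all 216 assignments confirms none give a value below 0.40.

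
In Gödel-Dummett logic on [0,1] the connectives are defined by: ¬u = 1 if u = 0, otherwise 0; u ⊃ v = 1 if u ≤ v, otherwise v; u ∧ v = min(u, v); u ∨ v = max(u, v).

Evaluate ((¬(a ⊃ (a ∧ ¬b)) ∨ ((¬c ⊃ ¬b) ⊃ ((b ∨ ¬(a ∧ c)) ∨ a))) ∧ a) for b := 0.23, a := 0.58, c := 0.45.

0.58

¬b: Gödel ¬ of 0.23 = 0 (operand ≠ 0)
(a ∧ ¬b) = min(0.58, 0) = 0
(a ⊃ (a ∧ ¬b)): 0.58 > 0, so result = 0
¬(a ⊃ (a ∧ ¬b)): Gödel ¬ of 0 = 1 (operand is 0)
¬c: Gödel ¬ of 0.45 = 0 (operand ≠ 0)
¬b: Gödel ¬ of 0.23 = 0 (operand ≠ 0)
(¬c ⊃ ¬b): 0 ≤ 0, so result = 1
(a ∧ c) = min(0.58, 0.45) = 0.45
¬(a ∧ c): Gödel ¬ of 0.45 = 0 (operand ≠ 0)
(b ∨ ¬(a ∧ c)) = max(0.23, 0) = 0.23
((b ∨ ¬(a ∧ c)) ∨ a) = max(0.23, 0.58) = 0.58
((¬c ⊃ ¬b) ⊃ ((b ∨ ¬(a ∧ c)) ∨ a)): 1 > 0.58, so result = 0.58
(¬(a ⊃ (a ∧ ¬b)) ∨ ((¬c ⊃ ¬b) ⊃ ((b ∨ ¬(a ∧ c)) ∨ a))) = max(1, 0.58) = 1
((¬(a ⊃ (a ∧ ¬b)) ∨ ((¬c ⊃ ¬b) ⊃ ((b ∨ ¬(a ∧ c)) ∨ a))) ∧ a) = min(1, 0.58) = 0.58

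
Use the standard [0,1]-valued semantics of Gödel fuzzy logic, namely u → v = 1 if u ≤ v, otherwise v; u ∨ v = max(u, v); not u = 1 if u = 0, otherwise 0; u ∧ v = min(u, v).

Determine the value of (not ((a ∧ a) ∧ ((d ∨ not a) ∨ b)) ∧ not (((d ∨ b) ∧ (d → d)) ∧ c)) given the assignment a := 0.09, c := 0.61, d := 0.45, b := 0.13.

(a ∧ a) = min(0.09, 0.09) = 0.09
not a: Gödel ¬ of 0.09 = 0 (operand ≠ 0)
(d ∨ not a) = max(0.45, 0) = 0.45
((d ∨ not a) ∨ b) = max(0.45, 0.13) = 0.45
((a ∧ a) ∧ ((d ∨ not a) ∨ b)) = min(0.09, 0.45) = 0.09
not ((a ∧ a) ∧ ((d ∨ not a) ∨ b)): Gödel ¬ of 0.09 = 0 (operand ≠ 0)
(d ∨ b) = max(0.45, 0.13) = 0.45
(d → d): 0.45 ≤ 0.45, so result = 1
((d ∨ b) ∧ (d → d)) = min(0.45, 1) = 0.45
(((d ∨ b) ∧ (d → d)) ∧ c) = min(0.45, 0.61) = 0.45
not (((d ∨ b) ∧ (d → d)) ∧ c): Gödel ¬ of 0.45 = 0 (operand ≠ 0)
(not ((a ∧ a) ∧ ((d ∨ not a) ∨ b)) ∧ not (((d ∨ b) ∧ (d → d)) ∧ c)) = min(0, 0) = 0

0.00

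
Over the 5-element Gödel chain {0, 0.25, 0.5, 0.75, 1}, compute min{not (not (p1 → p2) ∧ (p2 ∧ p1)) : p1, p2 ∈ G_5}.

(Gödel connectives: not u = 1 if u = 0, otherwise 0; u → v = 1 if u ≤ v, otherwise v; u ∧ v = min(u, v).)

1.00

Every assignment gives 1. For instance at p1 = 0, p2 = 0:
  (p1 → p2): 0 ≤ 0, so result = 1
  not (p1 → p2): Gödel ¬ of 1 = 0 (operand ≠ 0)
  (p2 ∧ p1) = min(0, 0) = 0
  (not (p1 → p2) ∧ (p2 ∧ p1)) = min(0, 0) = 0
  not (not (p1 → p2) ∧ (p2 ∧ p1)): Gödel ¬ of 0 = 1 (operand is 0)
All 25 assignments give value 1 — the formula is a G_5-tautology.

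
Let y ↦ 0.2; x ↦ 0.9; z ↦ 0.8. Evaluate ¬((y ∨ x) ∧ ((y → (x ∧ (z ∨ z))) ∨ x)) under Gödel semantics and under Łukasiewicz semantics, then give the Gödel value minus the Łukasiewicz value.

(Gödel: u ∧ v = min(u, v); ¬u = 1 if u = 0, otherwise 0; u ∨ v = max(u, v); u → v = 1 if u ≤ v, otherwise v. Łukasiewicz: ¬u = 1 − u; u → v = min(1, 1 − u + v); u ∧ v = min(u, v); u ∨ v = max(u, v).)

Gödel evaluation:
  (y ∨ x) = max(0.2, 0.9) = 0.9
  (z ∨ z) = max(0.8, 0.8) = 0.8
  (x ∧ (z ∨ z)) = min(0.9, 0.8) = 0.8
  (y → (x ∧ (z ∨ z))): 0.2 ≤ 0.8, so result = 1
  ((y → (x ∧ (z ∨ z))) ∨ x) = max(1, 0.9) = 1
  ((y ∨ x) ∧ ((y → (x ∧ (z ∨ z))) ∨ x)) = min(0.9, 1) = 0.9
  ¬((y ∨ x) ∧ ((y → (x ∧ (z ∨ z))) ∨ x)): Gödel ¬ of 0.9 = 0 (operand ≠ 0)
  Gödel value = 0
Łukasiewicz evaluation:
  (y ∨ x) = max(0.2, 0.9) = 0.9
  (z ∨ z) = max(0.8, 0.8) = 0.8
  (x ∧ (z ∨ z)) = min(0.9, 0.8) = 0.8
  (y → (x ∧ (z ∨ z))): min(1, 1 − 0.2 + 0.8) = 1
  ((y → (x ∧ (z ∨ z))) ∨ x) = max(1, 0.9) = 1
  ((y ∨ x) ∧ ((y → (x ∧ (z ∨ z))) ∨ x)) = min(0.9, 1) = 0.9
  ¬((y ∨ x) ∧ ((y → (x ∧ (z ∨ z))) ∨ x)): Łukasiewicz ¬ gives 1 − 0.9 = 0.1
  Łukasiewicz value = 0.1
Difference: 0 − 0.1 = -0.10

-0.10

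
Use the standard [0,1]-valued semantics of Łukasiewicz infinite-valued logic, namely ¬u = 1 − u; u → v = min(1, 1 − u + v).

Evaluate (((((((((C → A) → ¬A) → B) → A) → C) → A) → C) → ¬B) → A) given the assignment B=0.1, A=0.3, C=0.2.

0.30

(C → A): min(1, 1 − 0.2 + 0.3) = 1
¬A: Łukasiewicz ¬ gives 1 − 0.3 = 0.7
((C → A) → ¬A): min(1, 1 − 1 + 0.7) = 0.7
(((C → A) → ¬A) → B): min(1, 1 − 0.7 + 0.1) = 0.4
((((C → A) → ¬A) → B) → A): min(1, 1 − 0.4 + 0.3) = 0.9
(((((C → A) → ¬A) → B) → A) → C): min(1, 1 − 0.9 + 0.2) = 0.3
((((((C → A) → ¬A) → B) → A) → C) → A): min(1, 1 − 0.3 + 0.3) = 1
(((((((C → A) → ¬A) → B) → A) → C) → A) → C): min(1, 1 − 1 + 0.2) = 0.2
¬B: Łukasiewicz ¬ gives 1 − 0.1 = 0.9
((((((((C → A) → ¬A) → B) → A) → C) → A) → C) → ¬B): min(1, 1 − 0.2 + 0.9) = 1
(((((((((C → A) → ¬A) → B) → A) → C) → A) → C) → ¬B) → A): min(1, 1 − 1 + 0.3) = 0.3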